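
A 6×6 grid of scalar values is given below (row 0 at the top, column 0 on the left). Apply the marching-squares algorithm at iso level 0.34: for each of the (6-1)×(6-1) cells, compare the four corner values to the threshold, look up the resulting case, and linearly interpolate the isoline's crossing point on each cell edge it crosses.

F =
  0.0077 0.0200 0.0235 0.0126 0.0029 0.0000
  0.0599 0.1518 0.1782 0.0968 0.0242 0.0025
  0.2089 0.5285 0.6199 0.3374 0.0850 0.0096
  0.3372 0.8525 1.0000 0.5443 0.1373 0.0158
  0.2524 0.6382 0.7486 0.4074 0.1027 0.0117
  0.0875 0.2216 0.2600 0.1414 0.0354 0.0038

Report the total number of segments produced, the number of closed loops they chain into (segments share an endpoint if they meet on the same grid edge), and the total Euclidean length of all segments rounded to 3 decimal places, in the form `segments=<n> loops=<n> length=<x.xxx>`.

cell (1,0): code 0100 → (1.500,1.000)–(2.000,0.410)
cell (1,1): code 1100 → (1.366,2.000)–(1.500,1.000)
cell (1,2): code 1000 → (2.000,2.991)–(1.366,2.000)
cell (2,0): code 0110 → (2.000,0.410)–(3.000,0.005)
cell (2,2): code 1101 → (2.013,3.000)–(2.000,2.991)
cell (2,3): code 1000 → (3.000,3.502)–(2.013,3.000)
cell (3,0): code 0110 → (3.000,0.005)–(4.000,0.227)
cell (3,3): code 1001 → (4.000,3.221)–(3.000,3.502)
cell (4,0): code 0010 → (4.000,0.227)–(4.716,1.000)
cell (4,1): code 0011 → (4.716,1.000)–(4.836,2.000)
cell (4,2): code 0011 → (4.836,2.000)–(4.253,3.000)
cell (4,3): code 0001 → (4.253,3.000)–(4.000,3.221)
total: 12 segments, chained into 1 closed loop(s), length Σ = 10.777977

segments=12 loops=1 length=10.778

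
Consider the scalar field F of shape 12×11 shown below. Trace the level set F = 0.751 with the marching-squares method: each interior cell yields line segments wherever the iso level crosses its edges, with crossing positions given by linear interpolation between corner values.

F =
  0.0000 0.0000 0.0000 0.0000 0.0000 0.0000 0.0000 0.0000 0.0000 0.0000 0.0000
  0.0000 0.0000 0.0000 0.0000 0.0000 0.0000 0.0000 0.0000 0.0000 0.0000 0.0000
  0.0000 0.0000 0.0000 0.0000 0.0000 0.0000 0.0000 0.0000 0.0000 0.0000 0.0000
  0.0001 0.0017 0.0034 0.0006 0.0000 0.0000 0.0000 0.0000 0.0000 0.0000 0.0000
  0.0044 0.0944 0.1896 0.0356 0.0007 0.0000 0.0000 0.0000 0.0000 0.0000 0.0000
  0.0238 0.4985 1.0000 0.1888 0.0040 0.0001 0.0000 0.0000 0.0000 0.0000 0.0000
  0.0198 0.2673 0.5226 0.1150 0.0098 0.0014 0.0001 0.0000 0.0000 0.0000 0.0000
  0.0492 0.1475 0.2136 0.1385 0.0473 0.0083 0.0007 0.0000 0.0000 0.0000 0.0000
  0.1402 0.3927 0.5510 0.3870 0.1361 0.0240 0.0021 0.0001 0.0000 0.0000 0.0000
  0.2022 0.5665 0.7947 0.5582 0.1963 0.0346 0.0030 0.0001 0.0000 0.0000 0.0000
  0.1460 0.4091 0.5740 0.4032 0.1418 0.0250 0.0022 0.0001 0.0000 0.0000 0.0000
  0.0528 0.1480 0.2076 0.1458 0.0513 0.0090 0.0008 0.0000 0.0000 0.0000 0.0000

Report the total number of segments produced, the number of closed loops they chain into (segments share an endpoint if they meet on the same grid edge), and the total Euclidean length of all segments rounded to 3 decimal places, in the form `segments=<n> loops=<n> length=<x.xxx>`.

segments=8 loops=2 length=3.410

cell (4,1): code 0100 → (4.693,2.000)–(5.000,1.503)
cell (4,2): code 1000 → (5.000,2.307)–(4.693,2.000)
cell (5,1): code 0010 → (5.000,1.503)–(5.522,2.000)
cell (5,2): code 0001 → (5.522,2.000)–(5.000,2.307)
cell (8,1): code 0100 → (8.821,2.000)–(9.000,1.809)
cell (8,2): code 1000 → (9.000,2.185)–(8.821,2.000)
cell (9,1): code 0010 → (9.000,1.809)–(9.198,2.000)
cell (9,2): code 0001 → (9.198,2.000)–(9.000,2.185)
total: 8 segments, chained into 2 closed loop(s), length Σ = 3.409634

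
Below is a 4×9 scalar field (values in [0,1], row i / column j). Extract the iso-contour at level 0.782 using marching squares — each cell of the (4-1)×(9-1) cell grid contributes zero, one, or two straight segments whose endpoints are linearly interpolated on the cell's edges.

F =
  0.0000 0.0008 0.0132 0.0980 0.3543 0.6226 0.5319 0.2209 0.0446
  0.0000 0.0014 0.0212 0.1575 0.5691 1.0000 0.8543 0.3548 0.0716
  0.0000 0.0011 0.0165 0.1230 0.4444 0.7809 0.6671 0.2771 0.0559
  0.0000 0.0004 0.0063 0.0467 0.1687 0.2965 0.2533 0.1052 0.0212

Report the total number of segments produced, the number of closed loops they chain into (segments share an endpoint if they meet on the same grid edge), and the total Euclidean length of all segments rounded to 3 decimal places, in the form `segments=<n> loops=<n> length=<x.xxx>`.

cell (0,4): code 0100 → (0.422,5.000)–(1.000,4.494)
cell (0,5): code 1100 → (0.776,6.000)–(0.422,5.000)
cell (0,6): code 1000 → (1.000,6.145)–(0.776,6.000)
cell (1,4): code 0010 → (1.000,4.494)–(1.995,5.000)
cell (1,5): code 0011 → (1.995,5.000)–(1.386,6.000)
cell (1,6): code 0001 → (1.386,6.000)–(1.000,6.145)
total: 6 segments, chained into 1 closed loop(s), length Σ = 4.794767

segments=6 loops=1 length=4.795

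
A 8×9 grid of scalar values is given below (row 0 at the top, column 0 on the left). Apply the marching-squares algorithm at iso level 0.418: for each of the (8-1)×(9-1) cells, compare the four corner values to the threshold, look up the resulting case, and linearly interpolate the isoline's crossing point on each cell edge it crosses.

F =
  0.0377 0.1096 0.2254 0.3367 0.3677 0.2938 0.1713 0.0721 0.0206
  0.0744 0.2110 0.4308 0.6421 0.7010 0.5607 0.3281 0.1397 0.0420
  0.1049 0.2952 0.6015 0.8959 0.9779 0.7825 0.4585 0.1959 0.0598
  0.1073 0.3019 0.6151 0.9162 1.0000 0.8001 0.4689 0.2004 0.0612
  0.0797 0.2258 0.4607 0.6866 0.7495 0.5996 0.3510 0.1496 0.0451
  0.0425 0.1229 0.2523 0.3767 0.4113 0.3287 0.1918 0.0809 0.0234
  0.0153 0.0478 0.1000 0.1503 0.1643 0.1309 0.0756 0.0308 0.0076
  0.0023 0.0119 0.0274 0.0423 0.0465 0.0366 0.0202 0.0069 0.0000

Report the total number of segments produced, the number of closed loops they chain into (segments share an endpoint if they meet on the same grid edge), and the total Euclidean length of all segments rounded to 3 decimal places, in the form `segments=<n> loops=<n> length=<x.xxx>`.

segments=18 loops=1 length=15.147

cell (0,1): code 0100 → (0.938,2.000)–(1.000,1.942)
cell (0,2): code 1100 → (0.266,3.000)–(0.938,2.000)
cell (0,3): code 1100 → (0.151,4.000)–(0.266,3.000)
cell (0,4): code 1100 → (0.465,5.000)–(0.151,4.000)
cell (0,5): code 1000 → (1.000,5.613)–(0.465,5.000)
cell (1,1): code 0110 → (1.000,1.942)–(2.000,1.401)
cell (1,5): code 1101 → (1.689,6.000)–(1.000,5.613)
cell (1,6): code 1000 → (2.000,6.154)–(1.689,6.000)
cell (2,1): code 0110 → (2.000,1.401)–(3.000,1.371)
cell (2,6): code 1001 → (3.000,6.190)–(2.000,6.154)
cell (3,1): code 0110 → (3.000,1.371)–(4.000,1.818)
cell (3,5): code 1011 → (4.000,5.730)–(3.432,6.000)
cell (3,6): code 0001 → (3.432,6.000)–(3.000,6.190)
cell (4,1): code 0010 → (4.000,1.818)–(4.205,2.000)
cell (4,2): code 0011 → (4.205,2.000)–(4.867,3.000)
cell (4,3): code 0011 → (4.867,3.000)–(4.980,4.000)
cell (4,4): code 0011 → (4.980,4.000)–(4.670,5.000)
cell (4,5): code 0001 → (4.670,5.000)–(4.000,5.730)
total: 18 segments, chained into 1 closed loop(s), length Σ = 15.147488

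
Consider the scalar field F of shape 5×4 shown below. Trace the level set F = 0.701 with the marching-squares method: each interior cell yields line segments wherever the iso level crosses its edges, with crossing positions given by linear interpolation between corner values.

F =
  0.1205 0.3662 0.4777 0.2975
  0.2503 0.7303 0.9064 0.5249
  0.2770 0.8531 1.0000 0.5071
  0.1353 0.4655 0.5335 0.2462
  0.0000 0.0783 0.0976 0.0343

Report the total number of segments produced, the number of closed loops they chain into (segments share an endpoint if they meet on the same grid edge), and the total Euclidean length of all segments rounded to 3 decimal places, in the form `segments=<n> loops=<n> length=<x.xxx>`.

cell (0,0): code 0100 → (0.920,1.000)–(1.000,0.939)
cell (0,1): code 1100 → (0.521,2.000)–(0.920,1.000)
cell (0,2): code 1000 → (1.000,2.538)–(0.521,2.000)
cell (1,0): code 0110 → (1.000,0.939)–(2.000,0.736)
cell (1,2): code 1001 → (2.000,2.607)–(1.000,2.538)
cell (2,0): code 0010 → (2.000,0.736)–(2.392,1.000)
cell (2,1): code 0011 → (2.392,1.000)–(2.641,2.000)
cell (2,2): code 0001 → (2.641,2.000)–(2.000,2.607)
total: 8 segments, chained into 1 closed loop(s), length Σ = 6.306844

segments=8 loops=1 length=6.307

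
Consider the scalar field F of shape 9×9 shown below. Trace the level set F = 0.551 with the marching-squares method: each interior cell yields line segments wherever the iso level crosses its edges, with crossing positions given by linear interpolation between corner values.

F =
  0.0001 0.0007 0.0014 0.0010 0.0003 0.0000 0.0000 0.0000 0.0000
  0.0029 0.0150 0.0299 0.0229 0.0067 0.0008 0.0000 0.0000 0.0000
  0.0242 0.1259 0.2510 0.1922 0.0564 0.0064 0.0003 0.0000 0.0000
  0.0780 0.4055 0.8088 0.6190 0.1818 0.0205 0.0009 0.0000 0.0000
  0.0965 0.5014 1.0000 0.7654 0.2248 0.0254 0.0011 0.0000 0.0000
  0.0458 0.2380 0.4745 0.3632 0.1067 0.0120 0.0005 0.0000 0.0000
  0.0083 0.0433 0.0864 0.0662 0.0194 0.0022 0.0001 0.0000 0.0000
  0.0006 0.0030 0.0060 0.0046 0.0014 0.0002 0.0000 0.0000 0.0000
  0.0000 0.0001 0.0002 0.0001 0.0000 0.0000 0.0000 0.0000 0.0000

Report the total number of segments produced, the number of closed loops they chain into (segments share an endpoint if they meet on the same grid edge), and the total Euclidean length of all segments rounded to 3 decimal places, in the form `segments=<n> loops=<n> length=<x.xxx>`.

segments=8 loops=1 length=7.075

cell (2,1): code 0100 → (2.538,2.000)–(3.000,1.361)
cell (2,2): code 1100 → (2.841,3.000)–(2.538,2.000)
cell (2,3): code 1000 → (3.000,3.156)–(2.841,3.000)
cell (3,1): code 0110 → (3.000,1.361)–(4.000,1.099)
cell (3,3): code 1001 → (4.000,3.397)–(3.000,3.156)
cell (4,1): code 0010 → (4.000,1.099)–(4.854,2.000)
cell (4,2): code 0011 → (4.854,2.000)–(4.533,3.000)
cell (4,3): code 0001 → (4.533,3.000)–(4.000,3.397)
total: 8 segments, chained into 1 closed loop(s), length Σ = 7.074679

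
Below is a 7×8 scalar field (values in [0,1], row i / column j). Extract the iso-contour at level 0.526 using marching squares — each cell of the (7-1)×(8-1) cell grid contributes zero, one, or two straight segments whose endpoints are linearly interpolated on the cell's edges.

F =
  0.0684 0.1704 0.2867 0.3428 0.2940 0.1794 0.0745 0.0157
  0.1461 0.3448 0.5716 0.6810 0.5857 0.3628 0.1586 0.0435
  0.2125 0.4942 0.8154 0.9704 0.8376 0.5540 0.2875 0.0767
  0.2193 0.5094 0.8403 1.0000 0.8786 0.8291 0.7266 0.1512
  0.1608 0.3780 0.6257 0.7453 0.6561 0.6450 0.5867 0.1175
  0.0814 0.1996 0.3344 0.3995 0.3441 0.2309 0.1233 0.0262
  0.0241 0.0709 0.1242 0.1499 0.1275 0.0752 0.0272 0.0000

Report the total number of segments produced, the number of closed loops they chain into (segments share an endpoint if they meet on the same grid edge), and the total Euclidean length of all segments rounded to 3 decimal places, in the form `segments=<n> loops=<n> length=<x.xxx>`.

cell (0,1): code 0100 → (0.840,2.000)–(1.000,1.799)
cell (0,2): code 1100 → (0.542,3.000)–(0.840,2.000)
cell (0,3): code 1100 → (0.795,4.000)–(0.542,3.000)
cell (0,4): code 1000 → (1.000,4.268)–(0.795,4.000)
cell (1,1): code 0110 → (1.000,1.799)–(2.000,1.099)
cell (1,4): code 1101 → (1.854,5.000)–(1.000,4.268)
cell (1,5): code 1000 → (2.000,5.105)–(1.854,5.000)
cell (2,1): code 0110 → (2.000,1.099)–(3.000,1.050)
cell (2,5): code 1101 → (2.543,6.000)–(2.000,5.105)
cell (2,6): code 1000 → (3.000,6.349)–(2.543,6.000)
cell (3,1): code 0110 → (3.000,1.050)–(4.000,1.597)
cell (3,6): code 1001 → (4.000,6.129)–(3.000,6.349)
cell (4,1): code 0010 → (4.000,1.597)–(4.342,2.000)
cell (4,2): code 0011 → (4.342,2.000)–(4.634,3.000)
cell (4,3): code 0011 → (4.634,3.000)–(4.417,4.000)
cell (4,4): code 0011 → (4.417,4.000)–(4.287,5.000)
cell (4,5): code 0011 → (4.287,5.000)–(4.131,6.000)
cell (4,6): code 0001 → (4.131,6.000)–(4.000,6.129)
total: 18 segments, chained into 1 closed loop(s), length Σ = 14.779165

segments=18 loops=1 length=14.779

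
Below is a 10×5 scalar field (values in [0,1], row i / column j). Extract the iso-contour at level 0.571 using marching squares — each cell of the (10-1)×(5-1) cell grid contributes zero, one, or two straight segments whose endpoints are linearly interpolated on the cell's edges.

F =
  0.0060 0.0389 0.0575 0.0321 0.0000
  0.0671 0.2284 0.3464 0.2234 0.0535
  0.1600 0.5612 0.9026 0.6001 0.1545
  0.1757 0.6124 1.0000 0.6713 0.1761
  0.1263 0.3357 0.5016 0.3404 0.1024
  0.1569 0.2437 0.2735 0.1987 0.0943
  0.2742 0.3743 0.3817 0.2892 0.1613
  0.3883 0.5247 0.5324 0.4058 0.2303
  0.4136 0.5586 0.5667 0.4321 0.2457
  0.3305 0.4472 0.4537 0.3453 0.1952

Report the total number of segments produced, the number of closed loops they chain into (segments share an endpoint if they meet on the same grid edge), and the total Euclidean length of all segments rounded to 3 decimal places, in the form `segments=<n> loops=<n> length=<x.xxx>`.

segments=10 loops=1 length=7.298

cell (1,1): code 0100 → (1.404,2.000)–(2.000,1.029)
cell (1,2): code 1100 → (1.923,3.000)–(1.404,2.000)
cell (1,3): code 1000 → (2.000,3.065)–(1.923,3.000)
cell (2,0): code 0100 → (2.191,1.000)–(3.000,0.905)
cell (2,1): code 1110 → (2.000,1.029)–(2.191,1.000)
cell (2,3): code 1001 → (3.000,3.203)–(2.000,3.065)
cell (3,0): code 0010 → (3.000,0.905)–(3.150,1.000)
cell (3,1): code 0011 → (3.150,1.000)–(3.861,2.000)
cell (3,2): code 0011 → (3.861,2.000)–(3.303,3.000)
cell (3,3): code 0001 → (3.303,3.000)–(3.000,3.203)
total: 10 segments, chained into 1 closed loop(s), length Σ = 7.298242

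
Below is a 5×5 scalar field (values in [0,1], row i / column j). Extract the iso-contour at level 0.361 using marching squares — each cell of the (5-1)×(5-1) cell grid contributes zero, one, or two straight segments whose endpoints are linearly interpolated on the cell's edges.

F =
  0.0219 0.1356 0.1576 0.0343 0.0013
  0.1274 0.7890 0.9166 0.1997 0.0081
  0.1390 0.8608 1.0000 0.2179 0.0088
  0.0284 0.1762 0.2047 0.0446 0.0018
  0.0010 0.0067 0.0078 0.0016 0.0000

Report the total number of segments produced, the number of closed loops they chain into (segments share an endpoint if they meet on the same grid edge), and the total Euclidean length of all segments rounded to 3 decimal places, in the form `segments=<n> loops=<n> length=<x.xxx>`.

segments=8 loops=1 length=8.146

cell (0,0): code 0100 → (0.345,1.000)–(1.000,0.353)
cell (0,1): code 1100 → (0.268,2.000)–(0.345,1.000)
cell (0,2): code 1000 → (1.000,2.775)–(0.268,2.000)
cell (1,0): code 0110 → (1.000,0.353)–(2.000,0.308)
cell (1,2): code 1001 → (2.000,2.817)–(1.000,2.775)
cell (2,0): code 0010 → (2.000,0.308)–(2.730,1.000)
cell (2,1): code 0011 → (2.730,1.000)–(2.803,2.000)
cell (2,2): code 0001 → (2.803,2.000)–(2.000,2.817)
total: 8 segments, chained into 1 closed loop(s), length Σ = 8.146378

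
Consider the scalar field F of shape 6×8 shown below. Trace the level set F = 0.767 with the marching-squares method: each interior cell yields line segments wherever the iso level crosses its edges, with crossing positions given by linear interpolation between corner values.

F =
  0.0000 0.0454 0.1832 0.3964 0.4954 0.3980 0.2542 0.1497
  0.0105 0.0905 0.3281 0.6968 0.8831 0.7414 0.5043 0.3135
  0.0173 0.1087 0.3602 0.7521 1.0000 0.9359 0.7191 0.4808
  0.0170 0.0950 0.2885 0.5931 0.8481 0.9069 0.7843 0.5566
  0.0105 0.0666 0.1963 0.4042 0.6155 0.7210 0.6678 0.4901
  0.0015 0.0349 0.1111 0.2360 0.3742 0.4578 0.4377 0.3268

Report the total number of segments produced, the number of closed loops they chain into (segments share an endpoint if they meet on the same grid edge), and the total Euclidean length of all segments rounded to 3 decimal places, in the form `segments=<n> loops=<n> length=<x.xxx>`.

segments=12 loops=1 length=9.109

cell (0,3): code 0100 → (0.701,4.000)–(1.000,3.377)
cell (0,4): code 1000 → (1.000,4.819)–(0.701,4.000)
cell (1,3): code 0110 → (1.000,3.377)–(2.000,3.060)
cell (1,4): code 1101 → (1.132,5.000)–(1.000,4.819)
cell (1,5): code 1000 → (2.000,5.779)–(1.132,5.000)
cell (2,3): code 0110 → (2.000,3.060)–(3.000,3.682)
cell (2,5): code 1101 → (2.735,6.000)–(2.000,5.779)
cell (2,6): code 1000 → (3.000,6.076)–(2.735,6.000)
cell (3,3): code 0010 → (3.000,3.682)–(3.349,4.000)
cell (3,4): code 0011 → (3.349,4.000)–(3.753,5.000)
cell (3,5): code 0011 → (3.753,5.000)–(3.148,6.000)
cell (3,6): code 0001 → (3.148,6.000)–(3.000,6.076)
total: 12 segments, chained into 1 closed loop(s), length Σ = 9.109107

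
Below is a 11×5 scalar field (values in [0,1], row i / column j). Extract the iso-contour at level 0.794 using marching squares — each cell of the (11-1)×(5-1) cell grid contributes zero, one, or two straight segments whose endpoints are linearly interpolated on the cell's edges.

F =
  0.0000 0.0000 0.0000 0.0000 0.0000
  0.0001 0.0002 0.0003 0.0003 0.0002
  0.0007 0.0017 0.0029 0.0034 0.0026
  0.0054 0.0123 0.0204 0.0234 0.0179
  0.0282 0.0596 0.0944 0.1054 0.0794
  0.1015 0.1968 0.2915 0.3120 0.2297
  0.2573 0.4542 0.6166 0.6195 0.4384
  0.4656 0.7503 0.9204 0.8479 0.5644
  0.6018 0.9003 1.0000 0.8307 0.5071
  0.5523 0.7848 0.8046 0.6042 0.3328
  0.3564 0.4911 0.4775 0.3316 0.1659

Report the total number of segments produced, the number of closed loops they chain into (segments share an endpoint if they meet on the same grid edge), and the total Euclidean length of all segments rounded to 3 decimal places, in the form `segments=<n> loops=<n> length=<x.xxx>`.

cell (6,1): code 0100 → (6.584,2.000)–(7.000,1.257)
cell (6,2): code 1100 → (6.764,3.000)–(6.584,2.000)
cell (6,3): code 1000 → (7.000,3.190)–(6.764,3.000)
cell (7,0): code 0100 → (7.291,1.000)–(8.000,0.644)
cell (7,1): code 1110 → (7.000,1.257)–(7.291,1.000)
cell (7,3): code 1001 → (8.000,3.113)–(7.000,3.190)
cell (8,0): code 0010 → (8.000,0.644)–(8.920,1.000)
cell (8,1): code 0111 → (8.920,1.000)–(9.000,1.465)
cell (8,2): code 1011 → (9.000,2.053)–(8.162,3.000)
cell (8,3): code 0001 → (8.162,3.000)–(8.000,3.113)
cell (9,1): code 0010 → (9.000,1.465)–(9.032,2.000)
cell (9,2): code 0001 → (9.032,2.000)–(9.000,2.053)
total: 12 segments, chained into 1 closed loop(s), length Σ = 7.874256

segments=12 loops=1 length=7.874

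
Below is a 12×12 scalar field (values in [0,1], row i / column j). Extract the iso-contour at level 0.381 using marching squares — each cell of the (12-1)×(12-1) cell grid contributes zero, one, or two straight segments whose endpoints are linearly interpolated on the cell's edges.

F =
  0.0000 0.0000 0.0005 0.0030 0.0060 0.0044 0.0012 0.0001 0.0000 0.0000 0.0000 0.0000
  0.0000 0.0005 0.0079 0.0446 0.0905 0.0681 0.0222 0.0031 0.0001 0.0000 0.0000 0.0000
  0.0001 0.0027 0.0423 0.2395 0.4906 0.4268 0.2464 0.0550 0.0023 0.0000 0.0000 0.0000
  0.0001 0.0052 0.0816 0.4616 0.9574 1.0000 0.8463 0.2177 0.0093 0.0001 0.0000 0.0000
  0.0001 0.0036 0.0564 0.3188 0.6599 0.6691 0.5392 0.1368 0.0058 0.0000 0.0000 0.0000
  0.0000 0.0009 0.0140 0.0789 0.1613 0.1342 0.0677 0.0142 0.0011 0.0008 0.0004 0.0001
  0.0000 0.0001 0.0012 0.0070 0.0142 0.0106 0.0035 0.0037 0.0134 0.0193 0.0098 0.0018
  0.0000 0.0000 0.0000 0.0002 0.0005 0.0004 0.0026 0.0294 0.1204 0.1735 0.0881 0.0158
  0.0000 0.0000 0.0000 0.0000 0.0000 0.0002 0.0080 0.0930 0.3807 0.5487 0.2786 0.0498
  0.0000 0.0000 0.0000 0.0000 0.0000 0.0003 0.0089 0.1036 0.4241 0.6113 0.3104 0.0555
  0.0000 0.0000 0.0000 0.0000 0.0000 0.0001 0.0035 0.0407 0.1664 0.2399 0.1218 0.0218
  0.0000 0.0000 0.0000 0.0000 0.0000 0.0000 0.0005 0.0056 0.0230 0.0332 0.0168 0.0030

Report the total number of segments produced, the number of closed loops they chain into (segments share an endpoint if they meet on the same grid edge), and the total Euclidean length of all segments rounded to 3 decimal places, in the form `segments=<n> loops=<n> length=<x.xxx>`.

cell (1,3): code 0100 → (1.726,4.000)–(2.000,3.564)
cell (1,4): code 1100 → (1.872,5.000)–(1.726,4.000)
cell (1,5): code 1000 → (2.000,5.254)–(1.872,5.000)
cell (2,2): code 0100 → (2.637,3.000)–(3.000,2.788)
cell (2,3): code 1110 → (2.000,3.564)–(2.637,3.000)
cell (2,5): code 1101 → (2.224,6.000)–(2.000,5.254)
cell (2,6): code 1000 → (3.000,6.740)–(2.224,6.000)
cell (3,2): code 0010 → (3.000,2.788)–(3.564,3.000)
cell (3,3): code 0111 → (3.564,3.000)–(4.000,3.182)
cell (3,6): code 1001 → (4.000,6.393)–(3.000,6.740)
cell (4,3): code 0010 → (4.000,3.182)–(4.559,4.000)
cell (4,4): code 0011 → (4.559,4.000)–(4.539,5.000)
cell (4,5): code 0011 → (4.539,5.000)–(4.336,6.000)
cell (4,6): code 0001 → (4.336,6.000)–(4.000,6.393)
cell (7,8): code 0100 → (7.553,9.000)–(8.000,8.002)
cell (7,9): code 1000 → (8.000,9.621)–(7.553,9.000)
cell (8,7): code 0100 → (8.007,8.000)–(9.000,7.866)
cell (8,8): code 1110 → (8.000,8.002)–(8.007,8.000)
cell (8,9): code 1001 → (9.000,9.765)–(8.000,9.621)
cell (9,7): code 0010 → (9.000,7.866)–(9.167,8.000)
cell (9,8): code 0011 → (9.167,8.000)–(9.620,9.000)
cell (9,9): code 0001 → (9.620,9.000)–(9.000,9.765)
total: 22 segments, chained into 2 closed loop(s), length Σ = 16.769975

segments=22 loops=2 length=16.770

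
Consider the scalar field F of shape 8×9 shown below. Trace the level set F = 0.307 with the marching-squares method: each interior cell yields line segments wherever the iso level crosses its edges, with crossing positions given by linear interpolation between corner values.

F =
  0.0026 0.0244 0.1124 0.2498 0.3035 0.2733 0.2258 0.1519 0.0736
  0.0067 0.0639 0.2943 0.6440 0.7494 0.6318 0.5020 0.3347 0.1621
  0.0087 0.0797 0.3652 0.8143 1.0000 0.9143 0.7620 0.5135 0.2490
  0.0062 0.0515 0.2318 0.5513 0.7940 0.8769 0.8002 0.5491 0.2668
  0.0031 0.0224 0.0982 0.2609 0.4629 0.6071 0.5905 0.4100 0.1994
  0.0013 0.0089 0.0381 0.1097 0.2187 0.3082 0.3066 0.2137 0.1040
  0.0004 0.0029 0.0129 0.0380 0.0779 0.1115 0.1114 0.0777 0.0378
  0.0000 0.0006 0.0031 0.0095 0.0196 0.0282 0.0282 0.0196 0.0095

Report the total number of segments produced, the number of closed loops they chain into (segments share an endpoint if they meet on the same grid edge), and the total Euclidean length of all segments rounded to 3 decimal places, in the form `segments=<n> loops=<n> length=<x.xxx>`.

segments=22 loops=1 length=17.358

cell (0,2): code 0100 → (0.145,3.000)–(1.000,2.036)
cell (0,3): code 1100 → (0.008,4.000)–(0.145,3.000)
cell (0,4): code 1100 → (0.094,5.000)–(0.008,4.000)
cell (0,5): code 1100 → (0.294,6.000)–(0.094,5.000)
cell (0,6): code 1100 → (0.848,7.000)–(0.294,6.000)
cell (0,7): code 1000 → (1.000,7.160)–(0.848,7.000)
cell (1,1): code 0100 → (1.179,2.000)–(2.000,1.796)
cell (1,2): code 1110 → (1.000,2.036)–(1.179,2.000)
cell (1,7): code 1001 → (2.000,7.781)–(1.000,7.160)
cell (2,1): code 0010 → (2.000,1.796)–(2.436,2.000)
cell (2,2): code 0111 → (2.436,2.000)–(3.000,2.235)
cell (2,7): code 1001 → (3.000,7.858)–(2.000,7.781)
cell (3,2): code 0010 → (3.000,2.235)–(3.841,3.000)
cell (3,3): code 0111 → (3.841,3.000)–(4.000,3.228)
cell (3,7): code 1001 → (4.000,7.489)–(3.000,7.858)
cell (4,3): code 0010 → (4.000,3.228)–(4.638,4.000)
cell (4,4): code 0111 → (4.638,4.000)–(5.000,4.987)
cell (4,5): code 1011 → (5.000,5.750)–(4.999,6.000)
cell (4,6): code 0011 → (4.999,6.000)–(4.525,7.000)
cell (4,7): code 0001 → (4.525,7.000)–(4.000,7.489)
cell (5,4): code 0010 → (5.000,4.987)–(5.006,5.000)
cell (5,5): code 0001 → (5.006,5.000)–(5.000,5.750)
total: 22 segments, chained into 1 closed loop(s), length Σ = 17.357560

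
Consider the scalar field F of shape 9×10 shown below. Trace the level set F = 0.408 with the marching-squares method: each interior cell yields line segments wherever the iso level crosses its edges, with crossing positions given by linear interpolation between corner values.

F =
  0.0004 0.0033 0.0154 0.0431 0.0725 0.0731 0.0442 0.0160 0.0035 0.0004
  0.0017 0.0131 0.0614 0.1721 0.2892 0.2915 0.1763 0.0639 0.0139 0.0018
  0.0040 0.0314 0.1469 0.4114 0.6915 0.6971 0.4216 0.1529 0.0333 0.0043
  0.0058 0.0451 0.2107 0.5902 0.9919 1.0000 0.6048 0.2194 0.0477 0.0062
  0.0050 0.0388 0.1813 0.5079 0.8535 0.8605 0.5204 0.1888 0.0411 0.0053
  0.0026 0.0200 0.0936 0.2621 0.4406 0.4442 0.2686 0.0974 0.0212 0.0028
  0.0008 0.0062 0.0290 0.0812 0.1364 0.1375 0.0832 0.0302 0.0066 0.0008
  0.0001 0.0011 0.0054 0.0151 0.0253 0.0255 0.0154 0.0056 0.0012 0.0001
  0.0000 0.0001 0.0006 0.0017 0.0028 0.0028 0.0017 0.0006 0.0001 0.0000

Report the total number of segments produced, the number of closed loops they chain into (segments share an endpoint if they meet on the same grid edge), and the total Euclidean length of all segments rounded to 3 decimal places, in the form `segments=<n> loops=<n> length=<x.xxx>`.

segments=16 loops=1 length=12.237

cell (1,2): code 0100 → (1.986,3.000)–(2.000,2.987)
cell (1,3): code 1100 → (1.295,4.000)–(1.986,3.000)
cell (1,4): code 1100 → (1.287,5.000)–(1.295,4.000)
cell (1,5): code 1100 → (1.945,6.000)–(1.287,5.000)
cell (1,6): code 1000 → (2.000,6.051)–(1.945,6.000)
cell (2,2): code 0110 → (2.000,2.987)–(3.000,2.520)
cell (2,6): code 1001 → (3.000,6.511)–(2.000,6.051)
cell (3,2): code 0110 → (3.000,2.520)–(4.000,2.694)
cell (3,6): code 1001 → (4.000,6.339)–(3.000,6.511)
cell (4,2): code 0010 → (4.000,2.694)–(4.406,3.000)
cell (4,3): code 0111 → (4.406,3.000)–(5.000,3.817)
cell (4,5): code 1011 → (5.000,5.206)–(4.446,6.000)
cell (4,6): code 0001 → (4.446,6.000)–(4.000,6.339)
cell (5,3): code 0010 → (5.000,3.817)–(5.107,4.000)
cell (5,4): code 0011 → (5.107,4.000)–(5.118,5.000)
cell (5,5): code 0001 → (5.118,5.000)–(5.000,5.206)
total: 16 segments, chained into 1 closed loop(s), length Σ = 12.236903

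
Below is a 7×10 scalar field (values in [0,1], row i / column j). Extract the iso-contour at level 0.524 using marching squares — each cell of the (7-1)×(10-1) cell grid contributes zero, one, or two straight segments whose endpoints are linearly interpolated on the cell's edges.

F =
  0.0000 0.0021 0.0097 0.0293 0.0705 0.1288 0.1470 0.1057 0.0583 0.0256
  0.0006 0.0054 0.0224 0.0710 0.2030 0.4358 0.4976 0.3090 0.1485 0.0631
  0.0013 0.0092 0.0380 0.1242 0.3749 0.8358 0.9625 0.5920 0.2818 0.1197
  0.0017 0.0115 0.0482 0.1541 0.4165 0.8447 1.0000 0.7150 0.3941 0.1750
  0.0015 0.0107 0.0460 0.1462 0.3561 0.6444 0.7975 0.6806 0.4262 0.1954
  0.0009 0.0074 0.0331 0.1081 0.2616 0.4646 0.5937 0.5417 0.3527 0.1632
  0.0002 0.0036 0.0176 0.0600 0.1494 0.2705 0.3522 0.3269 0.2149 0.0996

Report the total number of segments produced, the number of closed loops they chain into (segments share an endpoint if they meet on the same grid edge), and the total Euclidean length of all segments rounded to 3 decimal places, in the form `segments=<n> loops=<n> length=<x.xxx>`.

segments=14 loops=1 length=11.959

cell (1,4): code 0100 → (1.220,5.000)–(2.000,4.323)
cell (1,5): code 1100 → (1.057,6.000)–(1.220,5.000)
cell (1,6): code 1100 → (1.760,7.000)–(1.057,6.000)
cell (1,7): code 1000 → (2.000,7.219)–(1.760,7.000)
cell (2,4): code 0110 → (2.000,4.323)–(3.000,4.251)
cell (2,7): code 1001 → (3.000,7.595)–(2.000,7.219)
cell (3,4): code 0110 → (3.000,4.251)–(4.000,4.582)
cell (3,7): code 1001 → (4.000,7.616)–(3.000,7.595)
cell (4,4): code 0010 → (4.000,4.582)–(4.670,5.000)
cell (4,5): code 0111 → (4.670,5.000)–(5.000,5.460)
cell (4,7): code 1001 → (5.000,7.094)–(4.000,7.616)
cell (5,5): code 0010 → (5.000,5.460)–(5.289,6.000)
cell (5,6): code 0011 → (5.289,6.000)–(5.082,7.000)
cell (5,7): code 0001 → (5.082,7.000)–(5.000,7.094)
total: 14 segments, chained into 1 closed loop(s), length Σ = 11.959259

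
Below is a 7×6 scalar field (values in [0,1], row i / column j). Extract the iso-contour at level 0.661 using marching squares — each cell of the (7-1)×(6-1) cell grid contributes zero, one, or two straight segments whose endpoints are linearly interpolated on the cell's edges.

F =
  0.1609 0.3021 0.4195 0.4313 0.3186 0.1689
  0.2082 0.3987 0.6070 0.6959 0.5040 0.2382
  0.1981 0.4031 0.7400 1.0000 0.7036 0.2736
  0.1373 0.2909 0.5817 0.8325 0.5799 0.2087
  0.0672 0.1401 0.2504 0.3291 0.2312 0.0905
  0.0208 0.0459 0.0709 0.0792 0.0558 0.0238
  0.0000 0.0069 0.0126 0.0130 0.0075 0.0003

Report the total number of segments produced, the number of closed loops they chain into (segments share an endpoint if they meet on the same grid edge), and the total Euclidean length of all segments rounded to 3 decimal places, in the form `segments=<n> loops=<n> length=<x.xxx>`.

segments=12 loops=1 length=7.134

cell (0,2): code 0100 → (0.868,3.000)–(1.000,2.607)
cell (0,3): code 1000 → (1.000,3.182)–(0.868,3.000)
cell (1,1): code 0100 → (1.406,2.000)–(2.000,1.766)
cell (1,2): code 1110 → (1.000,2.607)–(1.406,2.000)
cell (1,3): code 1101 → (1.787,4.000)–(1.000,3.182)
cell (1,4): code 1000 → (2.000,4.099)–(1.787,4.000)
cell (2,1): code 0010 → (2.000,1.766)–(2.499,2.000)
cell (2,2): code 0111 → (2.499,2.000)–(3.000,2.316)
cell (2,3): code 1011 → (3.000,3.679)–(2.344,4.000)
cell (2,4): code 0001 → (2.344,4.000)–(2.000,4.099)
cell (3,2): code 0010 → (3.000,2.316)–(3.341,3.000)
cell (3,3): code 0001 → (3.341,3.000)–(3.000,3.679)
total: 12 segments, chained into 1 closed loop(s), length Σ = 7.133983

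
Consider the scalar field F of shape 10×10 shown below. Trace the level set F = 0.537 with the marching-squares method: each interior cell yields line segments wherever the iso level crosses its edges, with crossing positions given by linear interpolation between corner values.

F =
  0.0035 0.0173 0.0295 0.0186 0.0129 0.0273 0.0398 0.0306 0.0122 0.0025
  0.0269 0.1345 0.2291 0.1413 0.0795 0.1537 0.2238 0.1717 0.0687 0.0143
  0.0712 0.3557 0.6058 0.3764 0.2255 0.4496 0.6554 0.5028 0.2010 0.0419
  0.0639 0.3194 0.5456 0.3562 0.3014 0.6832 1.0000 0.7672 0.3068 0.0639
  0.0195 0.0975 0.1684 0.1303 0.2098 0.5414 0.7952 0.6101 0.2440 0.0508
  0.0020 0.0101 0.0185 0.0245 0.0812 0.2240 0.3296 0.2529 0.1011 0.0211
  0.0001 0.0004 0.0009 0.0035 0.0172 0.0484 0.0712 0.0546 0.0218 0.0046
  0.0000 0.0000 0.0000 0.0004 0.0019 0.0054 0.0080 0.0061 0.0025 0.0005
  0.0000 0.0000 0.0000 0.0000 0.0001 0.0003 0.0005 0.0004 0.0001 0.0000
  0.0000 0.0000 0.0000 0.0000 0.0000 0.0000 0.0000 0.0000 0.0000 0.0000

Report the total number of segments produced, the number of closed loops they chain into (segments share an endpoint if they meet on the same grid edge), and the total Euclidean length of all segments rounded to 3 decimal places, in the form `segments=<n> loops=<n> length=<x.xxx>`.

cell (1,1): code 0100 → (1.817,2.000)–(2.000,1.725)
cell (1,2): code 1000 → (2.000,2.300)–(1.817,2.000)
cell (1,5): code 0100 → (1.726,6.000)–(2.000,5.425)
cell (1,6): code 1000 → (2.000,6.776)–(1.726,6.000)
cell (2,1): code 0110 → (2.000,1.725)–(3.000,1.962)
cell (2,2): code 1001 → (3.000,2.045)–(2.000,2.300)
cell (2,4): code 0100 → (2.374,5.000)–(3.000,4.617)
cell (2,5): code 1110 → (2.000,5.425)–(2.374,5.000)
cell (2,6): code 1101 → (2.129,7.000)–(2.000,6.776)
cell (2,7): code 1000 → (3.000,7.500)–(2.129,7.000)
cell (3,1): code 0010 → (3.000,1.962)–(3.023,2.000)
cell (3,2): code 0001 → (3.023,2.000)–(3.000,2.045)
cell (3,4): code 0110 → (3.000,4.617)–(4.000,4.987)
cell (3,7): code 1001 → (4.000,7.200)–(3.000,7.500)
cell (4,4): code 0010 → (4.000,4.987)–(4.014,5.000)
cell (4,5): code 0011 → (4.014,5.000)–(4.555,6.000)
cell (4,6): code 0011 → (4.555,6.000)–(4.205,7.000)
cell (4,7): code 0001 → (4.205,7.000)–(4.000,7.200)
total: 18 segments, chained into 2 closed loop(s), length Σ = 11.470508

segments=18 loops=2 length=11.471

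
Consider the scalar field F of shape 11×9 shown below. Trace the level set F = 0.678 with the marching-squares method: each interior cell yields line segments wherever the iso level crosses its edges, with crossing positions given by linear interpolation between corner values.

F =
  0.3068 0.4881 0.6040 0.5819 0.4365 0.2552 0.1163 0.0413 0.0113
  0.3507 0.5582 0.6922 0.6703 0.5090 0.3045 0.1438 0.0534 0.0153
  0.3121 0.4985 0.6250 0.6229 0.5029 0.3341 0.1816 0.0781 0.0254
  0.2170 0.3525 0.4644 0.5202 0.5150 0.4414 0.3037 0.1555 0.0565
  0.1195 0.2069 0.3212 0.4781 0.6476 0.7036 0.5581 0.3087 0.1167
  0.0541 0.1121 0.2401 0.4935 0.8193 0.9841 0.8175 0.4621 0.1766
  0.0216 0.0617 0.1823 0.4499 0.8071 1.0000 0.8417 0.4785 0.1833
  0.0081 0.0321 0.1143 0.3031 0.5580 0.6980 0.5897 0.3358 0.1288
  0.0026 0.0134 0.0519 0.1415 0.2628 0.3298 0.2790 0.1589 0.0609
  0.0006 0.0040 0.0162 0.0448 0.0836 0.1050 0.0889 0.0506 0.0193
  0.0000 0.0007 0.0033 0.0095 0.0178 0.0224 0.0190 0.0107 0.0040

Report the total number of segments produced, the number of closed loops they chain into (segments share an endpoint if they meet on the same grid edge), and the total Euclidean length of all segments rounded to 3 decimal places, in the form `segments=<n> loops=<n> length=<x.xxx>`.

segments=18 loops=2 length=11.203

cell (0,1): code 0100 → (0.839,2.000)–(1.000,1.894)
cell (0,2): code 1000 → (1.000,2.648)–(0.839,2.000)
cell (1,1): code 0010 → (1.000,1.894)–(1.211,2.000)
cell (1,2): code 0001 → (1.211,2.000)–(1.000,2.648)
cell (3,4): code 0100 → (3.902,5.000)–(4.000,4.543)
cell (3,5): code 1000 → (4.000,5.176)–(3.902,5.000)
cell (4,3): code 0100 → (4.177,4.000)–(5.000,3.566)
cell (4,4): code 1110 → (4.000,4.543)–(4.177,4.000)
cell (4,5): code 1101 → (4.462,6.000)–(4.000,5.176)
cell (4,6): code 1000 → (5.000,6.393)–(4.462,6.000)
cell (5,3): code 0110 → (5.000,3.566)–(6.000,3.639)
cell (5,6): code 1001 → (6.000,6.451)–(5.000,6.393)
cell (6,3): code 0010 → (6.000,3.639)–(6.518,4.000)
cell (6,4): code 0111 → (6.518,4.000)–(7.000,4.857)
cell (6,5): code 1011 → (7.000,5.185)–(6.650,6.000)
cell (6,6): code 0001 → (6.650,6.000)–(6.000,6.451)
cell (7,4): code 0010 → (7.000,4.857)–(7.054,5.000)
cell (7,5): code 0001 → (7.054,5.000)–(7.000,5.185)
total: 18 segments, chained into 2 closed loop(s), length Σ = 11.202524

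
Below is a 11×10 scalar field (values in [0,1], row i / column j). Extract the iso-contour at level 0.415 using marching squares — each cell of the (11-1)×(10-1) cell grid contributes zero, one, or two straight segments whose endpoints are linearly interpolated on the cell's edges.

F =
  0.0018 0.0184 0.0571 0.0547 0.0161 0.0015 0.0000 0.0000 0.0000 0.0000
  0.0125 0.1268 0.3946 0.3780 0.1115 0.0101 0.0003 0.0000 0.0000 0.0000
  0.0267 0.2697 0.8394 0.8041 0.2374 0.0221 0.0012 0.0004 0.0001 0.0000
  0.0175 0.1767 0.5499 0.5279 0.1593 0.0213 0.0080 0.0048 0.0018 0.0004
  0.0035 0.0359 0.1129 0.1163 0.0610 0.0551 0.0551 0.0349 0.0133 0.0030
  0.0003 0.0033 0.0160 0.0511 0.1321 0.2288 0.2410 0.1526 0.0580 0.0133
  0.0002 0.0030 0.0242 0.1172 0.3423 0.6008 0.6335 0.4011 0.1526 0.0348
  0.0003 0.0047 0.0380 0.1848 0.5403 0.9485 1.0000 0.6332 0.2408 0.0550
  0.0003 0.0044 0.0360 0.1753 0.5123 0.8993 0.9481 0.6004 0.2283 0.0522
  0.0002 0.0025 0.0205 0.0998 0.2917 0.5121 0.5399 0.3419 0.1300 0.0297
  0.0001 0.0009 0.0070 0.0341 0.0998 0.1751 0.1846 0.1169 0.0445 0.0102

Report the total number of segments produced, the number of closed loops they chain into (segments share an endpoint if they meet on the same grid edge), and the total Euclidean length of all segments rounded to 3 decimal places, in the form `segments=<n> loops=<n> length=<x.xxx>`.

segments=24 loops=2 length=19.626

cell (1,1): code 0100 → (1.046,2.000)–(2.000,1.255)
cell (1,2): code 1100 → (1.087,3.000)–(1.046,2.000)
cell (1,3): code 1000 → (2.000,3.687)–(1.087,3.000)
cell (2,1): code 0110 → (2.000,1.255)–(3.000,1.639)
cell (2,3): code 1001 → (3.000,3.306)–(2.000,3.687)
cell (3,1): code 0010 → (3.000,1.639)–(3.309,2.000)
cell (3,2): code 0011 → (3.309,2.000)–(3.274,3.000)
cell (3,3): code 0001 → (3.274,3.000)–(3.000,3.306)
cell (5,4): code 0100 → (5.501,5.000)–(6.000,4.281)
cell (5,5): code 1100 → (5.443,6.000)–(5.501,5.000)
cell (5,6): code 1000 → (6.000,6.940)–(5.443,6.000)
cell (6,3): code 0100 → (6.367,4.000)–(7.000,3.648)
cell (6,4): code 1110 → (6.000,4.281)–(6.367,4.000)
cell (6,6): code 1101 → (6.060,7.000)–(6.000,6.940)
cell (6,7): code 1000 → (7.000,7.556)–(6.060,7.000)
cell (7,3): code 0110 → (7.000,3.648)–(8.000,3.711)
cell (7,7): code 1001 → (8.000,7.498)–(7.000,7.556)
cell (8,3): code 0010 → (8.000,3.711)–(8.441,4.000)
cell (8,4): code 0111 → (8.441,4.000)–(9.000,4.559)
cell (8,6): code 1011 → (9.000,6.631)–(8.717,7.000)
cell (8,7): code 0001 → (8.717,7.000)–(8.000,7.498)
cell (9,4): code 0010 → (9.000,4.559)–(9.288,5.000)
cell (9,5): code 0011 → (9.288,5.000)–(9.352,6.000)
cell (9,6): code 0001 → (9.352,6.000)–(9.000,6.631)
total: 24 segments, chained into 2 closed loop(s), length Σ = 19.625715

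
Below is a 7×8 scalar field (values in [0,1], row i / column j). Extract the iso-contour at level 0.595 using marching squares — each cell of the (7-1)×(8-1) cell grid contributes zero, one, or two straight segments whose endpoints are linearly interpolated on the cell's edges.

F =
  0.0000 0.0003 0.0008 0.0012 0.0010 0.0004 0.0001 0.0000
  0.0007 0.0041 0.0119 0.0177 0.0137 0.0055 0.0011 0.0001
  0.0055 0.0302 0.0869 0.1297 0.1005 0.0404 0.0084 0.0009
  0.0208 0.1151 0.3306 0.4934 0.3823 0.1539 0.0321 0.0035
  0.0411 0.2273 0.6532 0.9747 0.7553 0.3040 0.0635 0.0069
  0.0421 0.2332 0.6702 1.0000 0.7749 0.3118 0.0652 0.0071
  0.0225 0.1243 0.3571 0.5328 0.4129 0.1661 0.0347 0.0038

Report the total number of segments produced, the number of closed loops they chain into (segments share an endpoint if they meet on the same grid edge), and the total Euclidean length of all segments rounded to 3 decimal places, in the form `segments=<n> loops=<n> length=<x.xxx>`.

cell (3,1): code 0100 → (3.820,2.000)–(4.000,1.863)
cell (3,2): code 1100 → (3.211,3.000)–(3.820,2.000)
cell (3,3): code 1100 → (3.570,4.000)–(3.211,3.000)
cell (3,4): code 1000 → (4.000,4.355)–(3.570,4.000)
cell (4,1): code 0110 → (4.000,1.863)–(5.000,1.828)
cell (4,4): code 1001 → (5.000,4.388)–(4.000,4.355)
cell (5,1): code 0010 → (5.000,1.828)–(5.240,2.000)
cell (5,2): code 0011 → (5.240,2.000)–(5.867,3.000)
cell (5,3): code 0011 → (5.867,3.000)–(5.497,4.000)
cell (5,4): code 0001 → (5.497,4.000)–(5.000,4.388)
total: 10 segments, chained into 1 closed loop(s), length Σ = 8.190773

segments=10 loops=1 length=8.191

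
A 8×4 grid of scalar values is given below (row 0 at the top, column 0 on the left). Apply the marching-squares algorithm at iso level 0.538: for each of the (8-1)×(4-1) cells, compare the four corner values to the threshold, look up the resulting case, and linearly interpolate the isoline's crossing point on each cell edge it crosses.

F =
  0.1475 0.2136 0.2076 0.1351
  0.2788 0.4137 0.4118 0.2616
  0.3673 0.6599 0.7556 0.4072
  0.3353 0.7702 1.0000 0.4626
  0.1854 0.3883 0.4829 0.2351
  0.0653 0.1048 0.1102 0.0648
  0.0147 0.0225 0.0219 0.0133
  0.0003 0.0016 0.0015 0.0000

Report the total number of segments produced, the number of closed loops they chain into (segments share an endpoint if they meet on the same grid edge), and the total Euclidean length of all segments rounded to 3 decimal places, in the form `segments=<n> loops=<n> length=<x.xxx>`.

cell (1,0): code 0100 → (1.505,1.000)–(2.000,0.583)
cell (1,1): code 1100 → (1.367,2.000)–(1.505,1.000)
cell (1,2): code 1000 → (2.000,2.625)–(1.367,2.000)
cell (2,0): code 0110 → (2.000,0.583)–(3.000,0.466)
cell (2,2): code 1001 → (3.000,2.860)–(2.000,2.625)
cell (3,0): code 0010 → (3.000,0.466)–(3.608,1.000)
cell (3,1): code 0011 → (3.608,1.000)–(3.893,2.000)
cell (3,2): code 0001 → (3.893,2.000)–(3.000,2.860)
total: 8 segments, chained into 1 closed loop(s), length Σ = 7.668848

segments=8 loops=1 length=7.669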